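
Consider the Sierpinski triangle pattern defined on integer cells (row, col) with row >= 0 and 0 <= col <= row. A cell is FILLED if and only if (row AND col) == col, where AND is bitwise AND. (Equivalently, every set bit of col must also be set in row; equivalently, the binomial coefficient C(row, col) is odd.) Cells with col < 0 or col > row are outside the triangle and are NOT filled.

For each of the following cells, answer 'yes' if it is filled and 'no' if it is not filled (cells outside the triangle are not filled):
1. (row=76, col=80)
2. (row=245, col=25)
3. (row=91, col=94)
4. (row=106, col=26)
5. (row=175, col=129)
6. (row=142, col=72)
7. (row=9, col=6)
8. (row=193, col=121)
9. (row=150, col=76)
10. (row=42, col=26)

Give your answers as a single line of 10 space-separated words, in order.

Answer: no no no no yes no no no no no

Derivation:
(76,80): col outside [0, 76] -> not filled
(245,25): row=0b11110101, col=0b11001, row AND col = 0b10001 = 17; 17 != 25 -> empty
(91,94): col outside [0, 91] -> not filled
(106,26): row=0b1101010, col=0b11010, row AND col = 0b1010 = 10; 10 != 26 -> empty
(175,129): row=0b10101111, col=0b10000001, row AND col = 0b10000001 = 129; 129 == 129 -> filled
(142,72): row=0b10001110, col=0b1001000, row AND col = 0b1000 = 8; 8 != 72 -> empty
(9,6): row=0b1001, col=0b110, row AND col = 0b0 = 0; 0 != 6 -> empty
(193,121): row=0b11000001, col=0b1111001, row AND col = 0b1000001 = 65; 65 != 121 -> empty
(150,76): row=0b10010110, col=0b1001100, row AND col = 0b100 = 4; 4 != 76 -> empty
(42,26): row=0b101010, col=0b11010, row AND col = 0b1010 = 10; 10 != 26 -> empty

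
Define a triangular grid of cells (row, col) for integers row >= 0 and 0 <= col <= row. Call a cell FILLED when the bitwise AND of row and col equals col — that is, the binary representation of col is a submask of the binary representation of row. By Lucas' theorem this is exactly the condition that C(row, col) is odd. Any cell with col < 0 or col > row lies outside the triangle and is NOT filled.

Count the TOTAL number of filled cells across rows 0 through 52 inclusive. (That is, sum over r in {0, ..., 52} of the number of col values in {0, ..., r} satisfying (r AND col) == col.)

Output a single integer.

r0=0 pc0: +1 =1
r1=1 pc1: +2 =3
r2=10 pc1: +2 =5
r3=11 pc2: +4 =9
r4=100 pc1: +2 =11
r5=101 pc2: +4 =15
r6=110 pc2: +4 =19
r7=111 pc3: +8 =27
r8=1000 pc1: +2 =29
r9=1001 pc2: +4 =33
r10=1010 pc2: +4 =37
r11=1011 pc3: +8 =45
r12=1100 pc2: +4 =49
r13=1101 pc3: +8 =57
r14=1110 pc3: +8 =65
r15=1111 pc4: +16 =81
r16=10000 pc1: +2 =83
r17=10001 pc2: +4 =87
r18=10010 pc2: +4 =91
r19=10011 pc3: +8 =99
r20=10100 pc2: +4 =103
r21=10101 pc3: +8 =111
r22=10110 pc3: +8 =119
r23=10111 pc4: +16 =135
r24=11000 pc2: +4 =139
r25=11001 pc3: +8 =147
r26=11010 pc3: +8 =155
r27=11011 pc4: +16 =171
r28=11100 pc3: +8 =179
r29=11101 pc4: +16 =195
r30=11110 pc4: +16 =211
r31=11111 pc5: +32 =243
r32=100000 pc1: +2 =245
r33=100001 pc2: +4 =249
r34=100010 pc2: +4 =253
r35=100011 pc3: +8 =261
r36=100100 pc2: +4 =265
r37=100101 pc3: +8 =273
r38=100110 pc3: +8 =281
r39=100111 pc4: +16 =297
r40=101000 pc2: +4 =301
r41=101001 pc3: +8 =309
r42=101010 pc3: +8 =317
r43=101011 pc4: +16 =333
r44=101100 pc3: +8 =341
r45=101101 pc4: +16 =357
r46=101110 pc4: +16 =373
r47=101111 pc5: +32 =405
r48=110000 pc2: +4 =409
r49=110001 pc3: +8 =417
r50=110010 pc3: +8 =425
r51=110011 pc4: +16 =441
r52=110100 pc3: +8 =449

Answer: 449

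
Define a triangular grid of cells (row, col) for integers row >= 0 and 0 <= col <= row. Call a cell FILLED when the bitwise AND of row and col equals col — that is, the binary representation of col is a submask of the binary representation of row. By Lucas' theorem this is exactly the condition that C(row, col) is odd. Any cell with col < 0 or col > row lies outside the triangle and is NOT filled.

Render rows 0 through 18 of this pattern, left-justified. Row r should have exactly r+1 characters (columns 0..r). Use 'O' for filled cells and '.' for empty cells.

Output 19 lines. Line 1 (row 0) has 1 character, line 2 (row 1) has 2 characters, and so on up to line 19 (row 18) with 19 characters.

r0=0: O
r1=1: OO
r2=10: O.O
r3=11: OOOO
r4=100: O...O
r5=101: OO..OO
r6=110: O.O.O.O
r7=111: OOOOOOOO
r8=1000: O.......O
r9=1001: OO......OO
r10=1010: O.O.....O.O
r11=1011: OOOO....OOOO
r12=1100: O...O...O...O
r13=1101: OO..OO..OO..OO
r14=1110: O.O.O.O.O.O.O.O
r15=1111: OOOOOOOOOOOOOOOO
r16=10000: O...............O
r17=10001: OO..............OO
r18=10010: O.O.............O.O

Answer: O
OO
O.O
OOOO
O...O
OO..OO
O.O.O.O
OOOOOOOO
O.......O
OO......OO
O.O.....O.O
OOOO....OOOO
O...O...O...O
OO..OO..OO..OO
O.O.O.O.O.O.O.O
OOOOOOOOOOOOOOOO
O...............O
OO..............OO
O.O.............O.O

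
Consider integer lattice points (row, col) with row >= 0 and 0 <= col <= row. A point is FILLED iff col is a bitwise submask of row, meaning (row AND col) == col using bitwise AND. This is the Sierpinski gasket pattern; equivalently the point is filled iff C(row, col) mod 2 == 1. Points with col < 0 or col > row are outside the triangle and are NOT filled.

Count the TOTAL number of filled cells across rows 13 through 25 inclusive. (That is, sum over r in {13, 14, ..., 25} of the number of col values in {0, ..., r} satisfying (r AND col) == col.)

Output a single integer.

r13=1101 pc3: +8 =8
r14=1110 pc3: +8 =16
r15=1111 pc4: +16 =32
r16=10000 pc1: +2 =34
r17=10001 pc2: +4 =38
r18=10010 pc2: +4 =42
r19=10011 pc3: +8 =50
r20=10100 pc2: +4 =54
r21=10101 pc3: +8 =62
r22=10110 pc3: +8 =70
r23=10111 pc4: +16 =86
r24=11000 pc2: +4 =90
r25=11001 pc3: +8 =98

Answer: 98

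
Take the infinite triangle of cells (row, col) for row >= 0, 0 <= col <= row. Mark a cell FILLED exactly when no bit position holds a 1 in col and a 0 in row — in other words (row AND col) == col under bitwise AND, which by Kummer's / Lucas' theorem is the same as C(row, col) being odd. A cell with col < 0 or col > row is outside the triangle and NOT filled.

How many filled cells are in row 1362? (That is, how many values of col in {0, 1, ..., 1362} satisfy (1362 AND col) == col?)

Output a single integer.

Answer: 32

Derivation:
1362 in binary = 10101010010
popcount(1362) = number of 1-bits in 10101010010 = 5
A col c satisfies (1362 AND c) == c iff every set bit of c is also set in 1362; each of the 5 set bits of 1362 can independently be on or off in c.
count = 2^5 = 32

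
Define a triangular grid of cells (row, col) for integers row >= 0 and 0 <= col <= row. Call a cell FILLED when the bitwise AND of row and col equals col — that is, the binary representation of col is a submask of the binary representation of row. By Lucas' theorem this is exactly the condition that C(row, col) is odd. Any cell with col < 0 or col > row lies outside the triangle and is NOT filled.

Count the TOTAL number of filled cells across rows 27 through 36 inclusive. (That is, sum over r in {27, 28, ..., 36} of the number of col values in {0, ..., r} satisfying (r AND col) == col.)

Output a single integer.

r27=11011 pc4: +16 =16
r28=11100 pc3: +8 =24
r29=11101 pc4: +16 =40
r30=11110 pc4: +16 =56
r31=11111 pc5: +32 =88
r32=100000 pc1: +2 =90
r33=100001 pc2: +4 =94
r34=100010 pc2: +4 =98
r35=100011 pc3: +8 =106
r36=100100 pc2: +4 =110

Answer: 110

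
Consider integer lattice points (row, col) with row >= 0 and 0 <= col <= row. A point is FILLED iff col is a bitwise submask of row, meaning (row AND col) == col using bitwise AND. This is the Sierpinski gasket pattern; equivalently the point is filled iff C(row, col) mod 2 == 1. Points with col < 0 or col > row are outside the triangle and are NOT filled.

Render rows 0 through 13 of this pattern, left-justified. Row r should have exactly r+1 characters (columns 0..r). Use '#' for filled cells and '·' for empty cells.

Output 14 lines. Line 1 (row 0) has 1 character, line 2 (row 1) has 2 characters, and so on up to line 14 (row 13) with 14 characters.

Answer: #
##
#·#
####
#···#
##··##
#·#·#·#
########
#·······#
##······##
#·#·····#·#
####····####
#···#···#···#
##··##··##··##

Derivation:
r0=0: #
r1=1: ##
r2=10: #·#
r3=11: ####
r4=100: #···#
r5=101: ##··##
r6=110: #·#·#·#
r7=111: ########
r8=1000: #·······#
r9=1001: ##······##
r10=1010: #·#·····#·#
r11=1011: ####····####
r12=1100: #···#···#···#
r13=1101: ##··##··##··##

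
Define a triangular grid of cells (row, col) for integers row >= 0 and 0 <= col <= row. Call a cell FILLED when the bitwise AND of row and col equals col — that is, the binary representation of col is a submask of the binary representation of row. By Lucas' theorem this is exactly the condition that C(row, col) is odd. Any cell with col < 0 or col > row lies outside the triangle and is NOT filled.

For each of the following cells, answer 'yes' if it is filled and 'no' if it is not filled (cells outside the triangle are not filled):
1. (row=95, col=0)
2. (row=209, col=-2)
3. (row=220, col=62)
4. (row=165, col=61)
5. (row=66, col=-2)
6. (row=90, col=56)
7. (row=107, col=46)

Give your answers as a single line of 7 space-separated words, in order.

(95,0): row=0b1011111, col=0b0, row AND col = 0b0 = 0; 0 == 0 -> filled
(209,-2): col outside [0, 209] -> not filled
(220,62): row=0b11011100, col=0b111110, row AND col = 0b11100 = 28; 28 != 62 -> empty
(165,61): row=0b10100101, col=0b111101, row AND col = 0b100101 = 37; 37 != 61 -> empty
(66,-2): col outside [0, 66] -> not filled
(90,56): row=0b1011010, col=0b111000, row AND col = 0b11000 = 24; 24 != 56 -> empty
(107,46): row=0b1101011, col=0b101110, row AND col = 0b101010 = 42; 42 != 46 -> empty

Answer: yes no no no no no no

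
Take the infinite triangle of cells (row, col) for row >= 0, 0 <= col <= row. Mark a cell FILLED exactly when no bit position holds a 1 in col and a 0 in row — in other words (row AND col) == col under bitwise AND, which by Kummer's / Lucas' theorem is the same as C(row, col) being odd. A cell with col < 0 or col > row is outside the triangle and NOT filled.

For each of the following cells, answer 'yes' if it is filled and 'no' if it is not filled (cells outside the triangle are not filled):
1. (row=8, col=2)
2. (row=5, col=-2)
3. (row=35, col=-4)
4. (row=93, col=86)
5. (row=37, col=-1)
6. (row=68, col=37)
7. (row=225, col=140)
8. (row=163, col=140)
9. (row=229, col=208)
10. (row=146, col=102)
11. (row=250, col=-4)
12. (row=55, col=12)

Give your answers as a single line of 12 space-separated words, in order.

Answer: no no no no no no no no no no no no

Derivation:
(8,2): row=0b1000, col=0b10, row AND col = 0b0 = 0; 0 != 2 -> empty
(5,-2): col outside [0, 5] -> not filled
(35,-4): col outside [0, 35] -> not filled
(93,86): row=0b1011101, col=0b1010110, row AND col = 0b1010100 = 84; 84 != 86 -> empty
(37,-1): col outside [0, 37] -> not filled
(68,37): row=0b1000100, col=0b100101, row AND col = 0b100 = 4; 4 != 37 -> empty
(225,140): row=0b11100001, col=0b10001100, row AND col = 0b10000000 = 128; 128 != 140 -> empty
(163,140): row=0b10100011, col=0b10001100, row AND col = 0b10000000 = 128; 128 != 140 -> empty
(229,208): row=0b11100101, col=0b11010000, row AND col = 0b11000000 = 192; 192 != 208 -> empty
(146,102): row=0b10010010, col=0b1100110, row AND col = 0b10 = 2; 2 != 102 -> empty
(250,-4): col outside [0, 250] -> not filled
(55,12): row=0b110111, col=0b1100, row AND col = 0b100 = 4; 4 != 12 -> empty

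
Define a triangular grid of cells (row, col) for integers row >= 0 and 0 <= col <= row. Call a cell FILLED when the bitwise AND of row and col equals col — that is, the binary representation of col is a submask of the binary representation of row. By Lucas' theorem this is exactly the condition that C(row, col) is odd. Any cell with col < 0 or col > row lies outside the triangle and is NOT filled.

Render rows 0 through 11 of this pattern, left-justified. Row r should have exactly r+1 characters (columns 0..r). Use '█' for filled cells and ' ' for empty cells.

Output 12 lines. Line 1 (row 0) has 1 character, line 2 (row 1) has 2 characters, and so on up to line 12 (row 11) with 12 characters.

Answer: █
██
█ █
████
█   █
██  ██
█ █ █ █
████████
█       █
██      ██
█ █     █ █
████    ████

Derivation:
r0=0: █
r1=1: ██
r2=10: █ █
r3=11: ████
r4=100: █   █
r5=101: ██  ██
r6=110: █ █ █ █
r7=111: ████████
r8=1000: █       █
r9=1001: ██      ██
r10=1010: █ █     █ █
r11=1011: ████    ████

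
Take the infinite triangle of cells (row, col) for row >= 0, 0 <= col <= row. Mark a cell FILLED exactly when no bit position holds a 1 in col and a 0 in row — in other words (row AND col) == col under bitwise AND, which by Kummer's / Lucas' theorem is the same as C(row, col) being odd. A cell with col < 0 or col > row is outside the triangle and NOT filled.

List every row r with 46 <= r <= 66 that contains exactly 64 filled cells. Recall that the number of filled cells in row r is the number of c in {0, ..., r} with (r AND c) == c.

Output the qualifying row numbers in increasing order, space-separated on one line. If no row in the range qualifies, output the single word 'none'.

Row r has 2^popcount(r) filled cells, so we need popcount(r) = log2(64) = 6.
Scan r = 46..66 and keep those with exactly 6 one-bits:
r=46=101110 popcount=4 -> skip
r=47=101111 popcount=5 -> skip
r=48=110000 popcount=2 -> skip
r=49=110001 popcount=3 -> skip
r=50=110010 popcount=3 -> skip
r=51=110011 popcount=4 -> skip
r=52=110100 popcount=3 -> skip
r=53=110101 popcount=4 -> skip
r=54=110110 popcount=4 -> skip
r=55=110111 popcount=5 -> skip
r=56=111000 popcount=3 -> skip
r=57=111001 popcount=4 -> skip
r=58=111010 popcount=4 -> skip
r=59=111011 popcount=5 -> skip
r=60=111100 popcount=4 -> skip
r=61=111101 popcount=5 -> skip
r=62=111110 popcount=5 -> skip
r=63=111111 popcount=6 -> KEEP
r=64=1000000 popcount=1 -> skip
r=65=1000001 popcount=2 -> skip
r=66=1000010 popcount=2 -> skip
Kept rows: 63

Answer: 63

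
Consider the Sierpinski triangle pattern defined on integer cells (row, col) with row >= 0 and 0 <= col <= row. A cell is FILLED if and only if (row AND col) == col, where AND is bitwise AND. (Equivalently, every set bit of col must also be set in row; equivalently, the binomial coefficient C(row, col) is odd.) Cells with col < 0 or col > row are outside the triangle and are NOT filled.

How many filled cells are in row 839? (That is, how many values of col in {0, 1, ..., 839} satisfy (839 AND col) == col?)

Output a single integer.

839 in binary = 1101000111
popcount(839) = number of 1-bits in 1101000111 = 6
A col c satisfies (839 AND c) == c iff every set bit of c is also set in 839; each of the 6 set bits of 839 can independently be on or off in c.
count = 2^6 = 64

Answer: 64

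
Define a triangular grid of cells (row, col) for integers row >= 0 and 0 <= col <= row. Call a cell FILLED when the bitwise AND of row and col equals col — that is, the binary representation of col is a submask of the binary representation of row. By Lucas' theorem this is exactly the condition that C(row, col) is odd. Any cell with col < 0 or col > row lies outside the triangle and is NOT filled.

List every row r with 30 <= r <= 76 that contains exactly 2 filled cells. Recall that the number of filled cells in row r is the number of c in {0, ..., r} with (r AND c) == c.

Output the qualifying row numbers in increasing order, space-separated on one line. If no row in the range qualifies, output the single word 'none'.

Answer: 32 64

Derivation:
Row r has 2^popcount(r) filled cells, so we need popcount(r) = log2(2) = 1.
Scan r = 30..76 and keep those with exactly 1 one-bits:
r=30=11110 popcount=4 -> skip
r=31=11111 popcount=5 -> skip
r=32=100000 popcount=1 -> KEEP
r=33=100001 popcount=2 -> skip
r=34=100010 popcount=2 -> skip
r=35=100011 popcount=3 -> skip
r=36=100100 popcount=2 -> skip
r=37=100101 popcount=3 -> skip
r=38=100110 popcount=3 -> skip
r=39=100111 popcount=4 -> skip
r=40=101000 popcount=2 -> skip
r=41=101001 popcount=3 -> skip
r=42=101010 popcount=3 -> skip
r=43=101011 popcount=4 -> skip
r=44=101100 popcount=3 -> skip
r=45=101101 popcount=4 -> skip
r=46=101110 popcount=4 -> skip
r=47=101111 popcount=5 -> skip
r=48=110000 popcount=2 -> skip
r=49=110001 popcount=3 -> skip
r=50=110010 popcount=3 -> skip
r=51=110011 popcount=4 -> skip
r=52=110100 popcount=3 -> skip
r=53=110101 popcount=4 -> skip
r=54=110110 popcount=4 -> skip
r=55=110111 popcount=5 -> skip
r=56=111000 popcount=3 -> skip
r=57=111001 popcount=4 -> skip
r=58=111010 popcount=4 -> skip
r=59=111011 popcount=5 -> skip
r=60=111100 popcount=4 -> skip
r=61=111101 popcount=5 -> skip
r=62=111110 popcount=5 -> skip
r=63=111111 popcount=6 -> skip
r=64=1000000 popcount=1 -> KEEP
r=65=1000001 popcount=2 -> skip
r=66=1000010 popcount=2 -> skip
r=67=1000011 popcount=3 -> skip
r=68=1000100 popcount=2 -> skip
r=69=1000101 popcount=3 -> skip
r=70=1000110 popcount=3 -> skip
r=71=1000111 popcount=4 -> skip
r=72=1001000 popcount=2 -> skip
r=73=1001001 popcount=3 -> skip
r=74=1001010 popcount=3 -> skip
r=75=1001011 popcount=4 -> skip
r=76=1001100 popcount=3 -> skip
Kept rows: 32 64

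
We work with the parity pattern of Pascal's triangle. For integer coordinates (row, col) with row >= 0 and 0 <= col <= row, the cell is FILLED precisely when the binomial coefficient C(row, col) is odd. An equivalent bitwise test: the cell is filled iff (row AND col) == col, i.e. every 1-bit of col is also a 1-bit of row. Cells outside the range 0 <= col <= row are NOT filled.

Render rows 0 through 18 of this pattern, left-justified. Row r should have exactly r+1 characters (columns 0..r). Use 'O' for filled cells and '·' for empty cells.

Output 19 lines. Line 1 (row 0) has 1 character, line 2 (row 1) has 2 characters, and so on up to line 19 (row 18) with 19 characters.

Answer: O
OO
O·O
OOOO
O···O
OO··OO
O·O·O·O
OOOOOOOO
O·······O
OO······OO
O·O·····O·O
OOOO····OOOO
O···O···O···O
OO··OO··OO··OO
O·O·O·O·O·O·O·O
OOOOOOOOOOOOOOOO
O···············O
OO··············OO
O·O·············O·O

Derivation:
r0=0: O
r1=1: OO
r2=10: O·O
r3=11: OOOO
r4=100: O···O
r5=101: OO··OO
r6=110: O·O·O·O
r7=111: OOOOOOOO
r8=1000: O·······O
r9=1001: OO······OO
r10=1010: O·O·····O·O
r11=1011: OOOO····OOOO
r12=1100: O···O···O···O
r13=1101: OO··OO··OO··OO
r14=1110: O·O·O·O·O·O·O·O
r15=1111: OOOOOOOOOOOOOOOO
r16=10000: O···············O
r17=10001: OO··············OO
r18=10010: O·O·············O·O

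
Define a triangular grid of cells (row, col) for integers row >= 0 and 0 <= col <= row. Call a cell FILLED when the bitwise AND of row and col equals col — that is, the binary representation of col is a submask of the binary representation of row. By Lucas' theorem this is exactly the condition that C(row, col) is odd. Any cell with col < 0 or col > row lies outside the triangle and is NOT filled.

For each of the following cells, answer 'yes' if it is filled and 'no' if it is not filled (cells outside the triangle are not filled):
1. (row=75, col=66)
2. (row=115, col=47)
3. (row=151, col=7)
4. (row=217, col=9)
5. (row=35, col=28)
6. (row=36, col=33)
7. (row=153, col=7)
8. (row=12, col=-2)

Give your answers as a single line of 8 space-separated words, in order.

Answer: yes no yes yes no no no no

Derivation:
(75,66): row=0b1001011, col=0b1000010, row AND col = 0b1000010 = 66; 66 == 66 -> filled
(115,47): row=0b1110011, col=0b101111, row AND col = 0b100011 = 35; 35 != 47 -> empty
(151,7): row=0b10010111, col=0b111, row AND col = 0b111 = 7; 7 == 7 -> filled
(217,9): row=0b11011001, col=0b1001, row AND col = 0b1001 = 9; 9 == 9 -> filled
(35,28): row=0b100011, col=0b11100, row AND col = 0b0 = 0; 0 != 28 -> empty
(36,33): row=0b100100, col=0b100001, row AND col = 0b100000 = 32; 32 != 33 -> empty
(153,7): row=0b10011001, col=0b111, row AND col = 0b1 = 1; 1 != 7 -> empty
(12,-2): col outside [0, 12] -> not filled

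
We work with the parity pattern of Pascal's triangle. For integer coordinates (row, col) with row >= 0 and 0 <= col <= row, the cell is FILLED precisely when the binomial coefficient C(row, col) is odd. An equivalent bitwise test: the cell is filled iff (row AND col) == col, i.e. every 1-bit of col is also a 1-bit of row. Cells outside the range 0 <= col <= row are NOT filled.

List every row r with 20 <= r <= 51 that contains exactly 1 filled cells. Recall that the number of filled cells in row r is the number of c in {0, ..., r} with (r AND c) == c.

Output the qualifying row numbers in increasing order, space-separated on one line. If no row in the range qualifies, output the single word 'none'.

Answer: none

Derivation:
Row r has 2^popcount(r) filled cells, so we need popcount(r) = log2(1) = 0.
Scan r = 20..51 and keep those with exactly 0 one-bits:
r=20=10100 popcount=2 -> skip
r=21=10101 popcount=3 -> skip
r=22=10110 popcount=3 -> skip
r=23=10111 popcount=4 -> skip
r=24=11000 popcount=2 -> skip
r=25=11001 popcount=3 -> skip
r=26=11010 popcount=3 -> skip
r=27=11011 popcount=4 -> skip
r=28=11100 popcount=3 -> skip
r=29=11101 popcount=4 -> skip
r=30=11110 popcount=4 -> skip
r=31=11111 popcount=5 -> skip
r=32=100000 popcount=1 -> skip
r=33=100001 popcount=2 -> skip
r=34=100010 popcount=2 -> skip
r=35=100011 popcount=3 -> skip
r=36=100100 popcount=2 -> skip
r=37=100101 popcount=3 -> skip
r=38=100110 popcount=3 -> skip
r=39=100111 popcount=4 -> skip
r=40=101000 popcount=2 -> skip
r=41=101001 popcount=3 -> skip
r=42=101010 popcount=3 -> skip
r=43=101011 popcount=4 -> skip
r=44=101100 popcount=3 -> skip
r=45=101101 popcount=4 -> skip
r=46=101110 popcount=4 -> skip
r=47=101111 popcount=5 -> skip
r=48=110000 popcount=2 -> skip
r=49=110001 popcount=3 -> skip
r=50=110010 popcount=3 -> skip
r=51=110011 popcount=4 -> skip
Kept rows: none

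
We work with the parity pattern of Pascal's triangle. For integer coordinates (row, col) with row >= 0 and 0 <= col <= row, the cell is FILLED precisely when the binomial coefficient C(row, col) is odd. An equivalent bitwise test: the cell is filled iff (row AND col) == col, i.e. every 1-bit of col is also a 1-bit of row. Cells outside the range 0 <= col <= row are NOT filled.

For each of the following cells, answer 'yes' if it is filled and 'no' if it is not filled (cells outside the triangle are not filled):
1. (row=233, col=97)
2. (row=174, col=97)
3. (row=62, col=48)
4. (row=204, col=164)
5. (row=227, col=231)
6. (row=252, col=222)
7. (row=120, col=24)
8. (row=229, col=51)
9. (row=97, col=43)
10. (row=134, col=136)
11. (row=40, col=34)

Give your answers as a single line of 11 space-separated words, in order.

(233,97): row=0b11101001, col=0b1100001, row AND col = 0b1100001 = 97; 97 == 97 -> filled
(174,97): row=0b10101110, col=0b1100001, row AND col = 0b100000 = 32; 32 != 97 -> empty
(62,48): row=0b111110, col=0b110000, row AND col = 0b110000 = 48; 48 == 48 -> filled
(204,164): row=0b11001100, col=0b10100100, row AND col = 0b10000100 = 132; 132 != 164 -> empty
(227,231): col outside [0, 227] -> not filled
(252,222): row=0b11111100, col=0b11011110, row AND col = 0b11011100 = 220; 220 != 222 -> empty
(120,24): row=0b1111000, col=0b11000, row AND col = 0b11000 = 24; 24 == 24 -> filled
(229,51): row=0b11100101, col=0b110011, row AND col = 0b100001 = 33; 33 != 51 -> empty
(97,43): row=0b1100001, col=0b101011, row AND col = 0b100001 = 33; 33 != 43 -> empty
(134,136): col outside [0, 134] -> not filled
(40,34): row=0b101000, col=0b100010, row AND col = 0b100000 = 32; 32 != 34 -> empty

Answer: yes no yes no no no yes no no no no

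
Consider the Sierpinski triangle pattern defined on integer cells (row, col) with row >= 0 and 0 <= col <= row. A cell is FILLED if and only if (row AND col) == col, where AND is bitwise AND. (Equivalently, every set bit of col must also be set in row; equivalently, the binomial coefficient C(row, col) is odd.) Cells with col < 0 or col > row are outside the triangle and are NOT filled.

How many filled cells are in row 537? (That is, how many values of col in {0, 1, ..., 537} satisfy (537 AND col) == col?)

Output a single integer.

537 in binary = 1000011001
popcount(537) = number of 1-bits in 1000011001 = 4
A col c satisfies (537 AND c) == c iff every set bit of c is also set in 537; each of the 4 set bits of 537 can independently be on or off in c.
count = 2^4 = 16

Answer: 16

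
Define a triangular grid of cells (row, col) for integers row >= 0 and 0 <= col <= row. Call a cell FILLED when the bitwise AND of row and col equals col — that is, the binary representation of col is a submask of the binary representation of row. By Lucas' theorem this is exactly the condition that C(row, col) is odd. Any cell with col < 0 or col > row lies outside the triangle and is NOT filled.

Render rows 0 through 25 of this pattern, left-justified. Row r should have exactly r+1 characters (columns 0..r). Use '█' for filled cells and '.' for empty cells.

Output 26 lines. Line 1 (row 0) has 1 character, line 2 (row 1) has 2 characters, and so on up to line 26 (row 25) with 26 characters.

r0=0: █
r1=1: ██
r2=10: █.█
r3=11: ████
r4=100: █...█
r5=101: ██..██
r6=110: █.█.█.█
r7=111: ████████
r8=1000: █.......█
r9=1001: ██......██
r10=1010: █.█.....█.█
r11=1011: ████....████
r12=1100: █...█...█...█
r13=1101: ██..██..██..██
r14=1110: █.█.█.█.█.█.█.█
r15=1111: ████████████████
r16=10000: █...............█
r17=10001: ██..............██
r18=10010: █.█.............█.█
r19=10011: ████............████
r20=10100: █...█...........█...█
r21=10101: ██..██..........██..██
r22=10110: █.█.█.█.........█.█.█.█
r23=10111: ████████........████████
r24=11000: █.......█.......█.......█
r25=11001: ██......██......██......██

Answer: █
██
█.█
████
█...█
██..██
█.█.█.█
████████
█.......█
██......██
█.█.....█.█
████....████
█...█...█...█
██..██..██..██
█.█.█.█.█.█.█.█
████████████████
█...............█
██..............██
█.█.............█.█
████............████
█...█...........█...█
██..██..........██..██
█.█.█.█.........█.█.█.█
████████........████████
█.......█.......█.......█
██......██......██......██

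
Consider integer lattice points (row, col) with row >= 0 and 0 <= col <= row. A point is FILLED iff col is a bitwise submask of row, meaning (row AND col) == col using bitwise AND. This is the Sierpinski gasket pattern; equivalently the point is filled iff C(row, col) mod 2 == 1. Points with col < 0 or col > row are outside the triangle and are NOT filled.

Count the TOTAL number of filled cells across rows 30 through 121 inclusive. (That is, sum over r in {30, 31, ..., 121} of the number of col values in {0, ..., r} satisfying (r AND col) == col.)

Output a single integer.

r30=11110 pc4: +16 =16
r31=11111 pc5: +32 =48
r32=100000 pc1: +2 =50
r33=100001 pc2: +4 =54
r34=100010 pc2: +4 =58
r35=100011 pc3: +8 =66
r36=100100 pc2: +4 =70
r37=100101 pc3: +8 =78
r38=100110 pc3: +8 =86
r39=100111 pc4: +16 =102
r40=101000 pc2: +4 =106
r41=101001 pc3: +8 =114
r42=101010 pc3: +8 =122
r43=101011 pc4: +16 =138
r44=101100 pc3: +8 =146
r45=101101 pc4: +16 =162
r46=101110 pc4: +16 =178
r47=101111 pc5: +32 =210
r48=110000 pc2: +4 =214
r49=110001 pc3: +8 =222
r50=110010 pc3: +8 =230
r51=110011 pc4: +16 =246
r52=110100 pc3: +8 =254
r53=110101 pc4: +16 =270
r54=110110 pc4: +16 =286
r55=110111 pc5: +32 =318
r56=111000 pc3: +8 =326
r57=111001 pc4: +16 =342
r58=111010 pc4: +16 =358
r59=111011 pc5: +32 =390
r60=111100 pc4: +16 =406
r61=111101 pc5: +32 =438
r62=111110 pc5: +32 =470
r63=111111 pc6: +64 =534
r64=1000000 pc1: +2 =536
r65=1000001 pc2: +4 =540
r66=1000010 pc2: +4 =544
r67=1000011 pc3: +8 =552
r68=1000100 pc2: +4 =556
r69=1000101 pc3: +8 =564
r70=1000110 pc3: +8 =572
r71=1000111 pc4: +16 =588
r72=1001000 pc2: +4 =592
r73=1001001 pc3: +8 =600
r74=1001010 pc3: +8 =608
r75=1001011 pc4: +16 =624
r76=1001100 pc3: +8 =632
r77=1001101 pc4: +16 =648
r78=1001110 pc4: +16 =664
r79=1001111 pc5: +32 =696
r80=1010000 pc2: +4 =700
r81=1010001 pc3: +8 =708
r82=1010010 pc3: +8 =716
r83=1010011 pc4: +16 =732
r84=1010100 pc3: +8 =740
r85=1010101 pc4: +16 =756
r86=1010110 pc4: +16 =772
r87=1010111 pc5: +32 =804
r88=1011000 pc3: +8 =812
r89=1011001 pc4: +16 =828
r90=1011010 pc4: +16 =844
r91=1011011 pc5: +32 =876
r92=1011100 pc4: +16 =892
r93=1011101 pc5: +32 =924
r94=1011110 pc5: +32 =956
r95=1011111 pc6: +64 =1020
r96=1100000 pc2: +4 =1024
r97=1100001 pc3: +8 =1032
r98=1100010 pc3: +8 =1040
r99=1100011 pc4: +16 =1056
r100=1100100 pc3: +8 =1064
r101=1100101 pc4: +16 =1080
r102=1100110 pc4: +16 =1096
r103=1100111 pc5: +32 =1128
r104=1101000 pc3: +8 =1136
r105=1101001 pc4: +16 =1152
r106=1101010 pc4: +16 =1168
r107=1101011 pc5: +32 =1200
r108=1101100 pc4: +16 =1216
r109=1101101 pc5: +32 =1248
r110=1101110 pc5: +32 =1280
r111=1101111 pc6: +64 =1344
r112=1110000 pc3: +8 =1352
r113=1110001 pc4: +16 =1368
r114=1110010 pc4: +16 =1384
r115=1110011 pc5: +32 =1416
r116=1110100 pc4: +16 =1432
r117=1110101 pc5: +32 =1464
r118=1110110 pc5: +32 =1496
r119=1110111 pc6: +64 =1560
r120=1111000 pc4: +16 =1576
r121=1111001 pc5: +32 =1608

Answer: 1608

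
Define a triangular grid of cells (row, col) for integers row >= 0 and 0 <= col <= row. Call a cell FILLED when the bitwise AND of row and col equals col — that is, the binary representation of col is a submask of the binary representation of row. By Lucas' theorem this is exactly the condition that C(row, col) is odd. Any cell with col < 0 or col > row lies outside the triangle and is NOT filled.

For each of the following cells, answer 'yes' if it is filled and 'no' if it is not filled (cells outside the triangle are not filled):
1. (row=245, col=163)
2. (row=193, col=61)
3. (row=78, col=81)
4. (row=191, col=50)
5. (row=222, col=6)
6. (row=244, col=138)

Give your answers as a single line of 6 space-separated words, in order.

Answer: no no no yes yes no

Derivation:
(245,163): row=0b11110101, col=0b10100011, row AND col = 0b10100001 = 161; 161 != 163 -> empty
(193,61): row=0b11000001, col=0b111101, row AND col = 0b1 = 1; 1 != 61 -> empty
(78,81): col outside [0, 78] -> not filled
(191,50): row=0b10111111, col=0b110010, row AND col = 0b110010 = 50; 50 == 50 -> filled
(222,6): row=0b11011110, col=0b110, row AND col = 0b110 = 6; 6 == 6 -> filled
(244,138): row=0b11110100, col=0b10001010, row AND col = 0b10000000 = 128; 128 != 138 -> empty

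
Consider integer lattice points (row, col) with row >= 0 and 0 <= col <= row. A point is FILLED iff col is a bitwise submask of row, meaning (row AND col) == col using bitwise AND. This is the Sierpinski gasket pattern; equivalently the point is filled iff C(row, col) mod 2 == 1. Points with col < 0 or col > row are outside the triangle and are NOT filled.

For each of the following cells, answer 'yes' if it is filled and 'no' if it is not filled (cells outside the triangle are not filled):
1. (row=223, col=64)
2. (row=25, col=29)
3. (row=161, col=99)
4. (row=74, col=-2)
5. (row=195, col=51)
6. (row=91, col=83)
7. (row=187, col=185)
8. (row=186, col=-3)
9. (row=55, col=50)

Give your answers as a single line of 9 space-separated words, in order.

(223,64): row=0b11011111, col=0b1000000, row AND col = 0b1000000 = 64; 64 == 64 -> filled
(25,29): col outside [0, 25] -> not filled
(161,99): row=0b10100001, col=0b1100011, row AND col = 0b100001 = 33; 33 != 99 -> empty
(74,-2): col outside [0, 74] -> not filled
(195,51): row=0b11000011, col=0b110011, row AND col = 0b11 = 3; 3 != 51 -> empty
(91,83): row=0b1011011, col=0b1010011, row AND col = 0b1010011 = 83; 83 == 83 -> filled
(187,185): row=0b10111011, col=0b10111001, row AND col = 0b10111001 = 185; 185 == 185 -> filled
(186,-3): col outside [0, 186] -> not filled
(55,50): row=0b110111, col=0b110010, row AND col = 0b110010 = 50; 50 == 50 -> filled

Answer: yes no no no no yes yes no yes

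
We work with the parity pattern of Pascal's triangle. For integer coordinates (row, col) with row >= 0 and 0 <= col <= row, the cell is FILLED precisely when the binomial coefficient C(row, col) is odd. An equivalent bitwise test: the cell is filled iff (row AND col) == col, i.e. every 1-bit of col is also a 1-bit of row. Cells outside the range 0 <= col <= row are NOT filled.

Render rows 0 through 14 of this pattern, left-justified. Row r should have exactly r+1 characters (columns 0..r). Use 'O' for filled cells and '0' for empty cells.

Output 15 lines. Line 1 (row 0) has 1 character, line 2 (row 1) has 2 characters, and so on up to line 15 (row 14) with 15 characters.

r0=0: O
r1=1: OO
r2=10: O0O
r3=11: OOOO
r4=100: O000O
r5=101: OO00OO
r6=110: O0O0O0O
r7=111: OOOOOOOO
r8=1000: O0000000O
r9=1001: OO000000OO
r10=1010: O0O00000O0O
r11=1011: OOOO0000OOOO
r12=1100: O000O000O000O
r13=1101: OO00OO00OO00OO
r14=1110: O0O0O0O0O0O0O0O

Answer: O
OO
O0O
OOOO
O000O
OO00OO
O0O0O0O
OOOOOOOO
O0000000O
OO000000OO
O0O00000O0O
OOOO0000OOOO
O000O000O000O
OO00OO00OO00OO
O0O0O0O0O0O0O0O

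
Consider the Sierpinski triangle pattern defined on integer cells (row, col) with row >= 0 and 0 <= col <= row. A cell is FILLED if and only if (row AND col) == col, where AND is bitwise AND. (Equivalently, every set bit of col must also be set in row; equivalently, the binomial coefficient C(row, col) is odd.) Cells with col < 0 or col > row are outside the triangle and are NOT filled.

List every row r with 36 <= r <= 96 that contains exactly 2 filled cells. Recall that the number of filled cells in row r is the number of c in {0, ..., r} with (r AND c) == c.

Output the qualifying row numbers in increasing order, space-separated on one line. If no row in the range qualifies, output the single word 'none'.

Row r has 2^popcount(r) filled cells, so we need popcount(r) = log2(2) = 1.
Scan r = 36..96 and keep those with exactly 1 one-bits:
r=36=100100 popcount=2 -> skip
r=37=100101 popcount=3 -> skip
r=38=100110 popcount=3 -> skip
r=39=100111 popcount=4 -> skip
r=40=101000 popcount=2 -> skip
r=41=101001 popcount=3 -> skip
r=42=101010 popcount=3 -> skip
r=43=101011 popcount=4 -> skip
r=44=101100 popcount=3 -> skip
r=45=101101 popcount=4 -> skip
r=46=101110 popcount=4 -> skip
r=47=101111 popcount=5 -> skip
r=48=110000 popcount=2 -> skip
r=49=110001 popcount=3 -> skip
r=50=110010 popcount=3 -> skip
r=51=110011 popcount=4 -> skip
r=52=110100 popcount=3 -> skip
r=53=110101 popcount=4 -> skip
r=54=110110 popcount=4 -> skip
r=55=110111 popcount=5 -> skip
r=56=111000 popcount=3 -> skip
r=57=111001 popcount=4 -> skip
r=58=111010 popcount=4 -> skip
r=59=111011 popcount=5 -> skip
r=60=111100 popcount=4 -> skip
r=61=111101 popcount=5 -> skip
r=62=111110 popcount=5 -> skip
r=63=111111 popcount=6 -> skip
r=64=1000000 popcount=1 -> KEEP
r=65=1000001 popcount=2 -> skip
r=66=1000010 popcount=2 -> skip
r=67=1000011 popcount=3 -> skip
r=68=1000100 popcount=2 -> skip
r=69=1000101 popcount=3 -> skip
r=70=1000110 popcount=3 -> skip
r=71=1000111 popcount=4 -> skip
r=72=1001000 popcount=2 -> skip
r=73=1001001 popcount=3 -> skip
r=74=1001010 popcount=3 -> skip
r=75=1001011 popcount=4 -> skip
r=76=1001100 popcount=3 -> skip
r=77=1001101 popcount=4 -> skip
r=78=1001110 popcount=4 -> skip
r=79=1001111 popcount=5 -> skip
r=80=1010000 popcount=2 -> skip
r=81=1010001 popcount=3 -> skip
r=82=1010010 popcount=3 -> skip
r=83=1010011 popcount=4 -> skip
r=84=1010100 popcount=3 -> skip
r=85=1010101 popcount=4 -> skip
r=86=1010110 popcount=4 -> skip
r=87=1010111 popcount=5 -> skip
r=88=1011000 popcount=3 -> skip
r=89=1011001 popcount=4 -> skip
r=90=1011010 popcount=4 -> skip
r=91=1011011 popcount=5 -> skip
r=92=1011100 popcount=4 -> skip
r=93=1011101 popcount=5 -> skip
r=94=1011110 popcount=5 -> skip
r=95=1011111 popcount=6 -> skip
r=96=1100000 popcount=2 -> skip
Kept rows: 64

Answer: 64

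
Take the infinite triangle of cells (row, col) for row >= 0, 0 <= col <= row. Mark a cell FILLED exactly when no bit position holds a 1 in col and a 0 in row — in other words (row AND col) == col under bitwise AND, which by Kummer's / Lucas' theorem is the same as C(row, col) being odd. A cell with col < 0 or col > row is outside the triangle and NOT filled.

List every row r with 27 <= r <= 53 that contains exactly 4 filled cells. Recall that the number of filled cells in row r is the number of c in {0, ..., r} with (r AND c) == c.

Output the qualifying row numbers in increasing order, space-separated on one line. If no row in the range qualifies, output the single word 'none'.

Answer: 33 34 36 40 48

Derivation:
Row r has 2^popcount(r) filled cells, so we need popcount(r) = log2(4) = 2.
Scan r = 27..53 and keep those with exactly 2 one-bits:
r=27=11011 popcount=4 -> skip
r=28=11100 popcount=3 -> skip
r=29=11101 popcount=4 -> skip
r=30=11110 popcount=4 -> skip
r=31=11111 popcount=5 -> skip
r=32=100000 popcount=1 -> skip
r=33=100001 popcount=2 -> KEEP
r=34=100010 popcount=2 -> KEEP
r=35=100011 popcount=3 -> skip
r=36=100100 popcount=2 -> KEEP
r=37=100101 popcount=3 -> skip
r=38=100110 popcount=3 -> skip
r=39=100111 popcount=4 -> skip
r=40=101000 popcount=2 -> KEEP
r=41=101001 popcount=3 -> skip
r=42=101010 popcount=3 -> skip
r=43=101011 popcount=4 -> skip
r=44=101100 popcount=3 -> skip
r=45=101101 popcount=4 -> skip
r=46=101110 popcount=4 -> skip
r=47=101111 popcount=5 -> skip
r=48=110000 popcount=2 -> KEEP
r=49=110001 popcount=3 -> skip
r=50=110010 popcount=3 -> skip
r=51=110011 popcount=4 -> skip
r=52=110100 popcount=3 -> skip
r=53=110101 popcount=4 -> skip
Kept rows: 33 34 36 40 48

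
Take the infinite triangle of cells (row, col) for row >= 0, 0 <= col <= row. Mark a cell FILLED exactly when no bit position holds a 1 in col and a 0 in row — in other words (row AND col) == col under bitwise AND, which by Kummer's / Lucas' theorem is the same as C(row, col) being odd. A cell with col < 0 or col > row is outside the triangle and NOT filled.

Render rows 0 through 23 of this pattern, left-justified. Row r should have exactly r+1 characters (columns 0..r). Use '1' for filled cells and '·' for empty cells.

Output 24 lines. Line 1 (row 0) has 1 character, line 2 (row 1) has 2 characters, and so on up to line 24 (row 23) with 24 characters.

Answer: 1
11
1·1
1111
1···1
11··11
1·1·1·1
11111111
1·······1
11······11
1·1·····1·1
1111····1111
1···1···1···1
11··11··11··11
1·1·1·1·1·1·1·1
1111111111111111
1···············1
11··············11
1·1·············1·1
1111············1111
1···1···········1···1
11··11··········11··11
1·1·1·1·········1·1·1·1
11111111········11111111

Derivation:
r0=0: 1
r1=1: 11
r2=10: 1·1
r3=11: 1111
r4=100: 1···1
r5=101: 11··11
r6=110: 1·1·1·1
r7=111: 11111111
r8=1000: 1·······1
r9=1001: 11······11
r10=1010: 1·1·····1·1
r11=1011: 1111····1111
r12=1100: 1···1···1···1
r13=1101: 11··11··11··11
r14=1110: 1·1·1·1·1·1·1·1
r15=1111: 1111111111111111
r16=10000: 1···············1
r17=10001: 11··············11
r18=10010: 1·1·············1·1
r19=10011: 1111············1111
r20=10100: 1···1···········1···1
r21=10101: 11··11··········11··11
r22=10110: 1·1·1·1·········1·1·1·1
r23=10111: 11111111········11111111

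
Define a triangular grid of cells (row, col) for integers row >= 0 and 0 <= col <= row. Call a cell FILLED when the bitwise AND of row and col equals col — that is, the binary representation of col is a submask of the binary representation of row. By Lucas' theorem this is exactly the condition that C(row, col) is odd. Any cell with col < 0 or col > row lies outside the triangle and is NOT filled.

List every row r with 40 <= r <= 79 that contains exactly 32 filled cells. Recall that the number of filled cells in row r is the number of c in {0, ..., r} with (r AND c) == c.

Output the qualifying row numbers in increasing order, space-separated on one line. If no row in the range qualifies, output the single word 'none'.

Row r has 2^popcount(r) filled cells, so we need popcount(r) = log2(32) = 5.
Scan r = 40..79 and keep those with exactly 5 one-bits:
r=40=101000 popcount=2 -> skip
r=41=101001 popcount=3 -> skip
r=42=101010 popcount=3 -> skip
r=43=101011 popcount=4 -> skip
r=44=101100 popcount=3 -> skip
r=45=101101 popcount=4 -> skip
r=46=101110 popcount=4 -> skip
r=47=101111 popcount=5 -> KEEP
r=48=110000 popcount=2 -> skip
r=49=110001 popcount=3 -> skip
r=50=110010 popcount=3 -> skip
r=51=110011 popcount=4 -> skip
r=52=110100 popcount=3 -> skip
r=53=110101 popcount=4 -> skip
r=54=110110 popcount=4 -> skip
r=55=110111 popcount=5 -> KEEP
r=56=111000 popcount=3 -> skip
r=57=111001 popcount=4 -> skip
r=58=111010 popcount=4 -> skip
r=59=111011 popcount=5 -> KEEP
r=60=111100 popcount=4 -> skip
r=61=111101 popcount=5 -> KEEP
r=62=111110 popcount=5 -> KEEP
r=63=111111 popcount=6 -> skip
r=64=1000000 popcount=1 -> skip
r=65=1000001 popcount=2 -> skip
r=66=1000010 popcount=2 -> skip
r=67=1000011 popcount=3 -> skip
r=68=1000100 popcount=2 -> skip
r=69=1000101 popcount=3 -> skip
r=70=1000110 popcount=3 -> skip
r=71=1000111 popcount=4 -> skip
r=72=1001000 popcount=2 -> skip
r=73=1001001 popcount=3 -> skip
r=74=1001010 popcount=3 -> skip
r=75=1001011 popcount=4 -> skip
r=76=1001100 popcount=3 -> skip
r=77=1001101 popcount=4 -> skip
r=78=1001110 popcount=4 -> skip
r=79=1001111 popcount=5 -> KEEP
Kept rows: 47 55 59 61 62 79

Answer: 47 55 59 61 62 79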